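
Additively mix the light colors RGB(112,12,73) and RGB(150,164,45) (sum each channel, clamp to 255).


Additive: each channel = min(255, C₁+C₂)
R: 112+150 = 262 → 255
G: 12+164 = 176 → 176
B: 73+45 = 118 → 118
= RGB(255, 176, 118)


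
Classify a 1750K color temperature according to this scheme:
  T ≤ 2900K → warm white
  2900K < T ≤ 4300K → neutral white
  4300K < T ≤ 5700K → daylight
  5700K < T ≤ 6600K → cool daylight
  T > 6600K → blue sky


Temperature: 1750K
1750K ≤ 2900K → warm white
Classification: warm white


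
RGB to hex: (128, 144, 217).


R = 128 → 80 (hex)
G = 144 → 90 (hex)
B = 217 → D9 (hex)
Hex = #8090D9


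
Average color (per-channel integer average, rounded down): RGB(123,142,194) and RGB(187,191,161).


Midpoint: each channel = ⌊(C₁+C₂)/2⌋
R: ⌊(123+187)/2⌋ = 155
G: ⌊(142+191)/2⌋ = 166
B: ⌊(194+161)/2⌋ = 177
= RGB(155, 166, 177)


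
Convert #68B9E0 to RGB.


68 → 104 (R)
B9 → 185 (G)
E0 → 224 (B)
= RGB(104, 185, 224)


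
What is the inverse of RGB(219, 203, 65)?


Invert: (255-R, 255-G, 255-B)
R: 255-219 = 36
G: 255-203 = 52
B: 255-65 = 190
= RGB(36, 52, 190)


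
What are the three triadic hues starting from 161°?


Triadic: equally spaced at 120° intervals
H1 = 161°
H2 = (161 + 120) mod 360 = 281°
H3 = (161 + 240) mod 360 = 41°
Triadic = 161°, 281°, 41°


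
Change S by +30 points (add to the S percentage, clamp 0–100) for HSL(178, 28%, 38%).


Original S = 28%
Adjustment = +30 percentage points
New S = 28 + (30) = 58
Clamp to [0, 100] → 58
= HSL(178°, 58%, 38%)


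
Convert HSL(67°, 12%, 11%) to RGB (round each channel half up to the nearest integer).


H=67°, S=0.12, L=0.11
C = (1-|2L-1|)×S = (1-|-0.78|)×0.12 = 0.0264
H' = H/60 = 67/60 ≈ 1.1167; X = C×(1-|H' mod 2 - 1|) = 0.02332
m = L - C/2 = 0.11 - 0.0132 = 0.0968
Sector ⌊H'⌋ = 1 → (R',G',B') = (0.02332, 0.0264, 0.0)
RGB = ((R'+m)×255, (G'+m)×255, (B'+m)×255) = (30.6306, 31.416, 24.684)
Round half up → RGB(31, 31, 25)


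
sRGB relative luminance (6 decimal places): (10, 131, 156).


Linearize each channel (sRGB transfer function): c = v/255; c_lin = c/12.92 if c ≤ 0.04045, else ((c+0.055)/1.055)^2.4
  R: 10/255 ≈ 0.039216 ≤ 0.04045 → 0.039216/12.92 ≈ 0.003035
  G: 131/255 ≈ 0.513725 > 0.04045 → ((0.513725+0.055)/1.055)^2.4 ≈ 0.226966
  B: 156/255 ≈ 0.611765 > 0.04045 → ((0.611765+0.055)/1.055)^2.4 ≈ 0.332452
R_lin = 0.003035, G_lin = 0.226966, B_lin = 0.332452
L = 0.2126×R + 0.7152×G + 0.0722×B
L = 0.2126×0.003035 + 0.7152×0.226966 + 0.0722×0.332452
L ≈ 0.186974


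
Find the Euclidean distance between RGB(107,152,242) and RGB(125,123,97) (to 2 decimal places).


d = √[(R₁-R₂)² + (G₁-G₂)² + (B₁-B₂)²]
d = √[(107-125)² + (152-123)² + (242-97)²]
d = √[324 + 841 + 21025]
d = √22190
d ≈ 148.96


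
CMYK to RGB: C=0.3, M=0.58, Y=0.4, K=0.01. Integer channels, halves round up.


R = 255 × (1-C) × (1-K) = 255 × 0.70 × 0.99 = 176.715 → 177
G = 255 × (1-M) × (1-K) = 255 × 0.42 × 0.99 = 106.029 → 106
B = 255 × (1-Y) × (1-K) = 255 × 0.60 × 0.99 = 151.47 → 151
= RGB(177, 106, 151)


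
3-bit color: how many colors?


Colors = 2^bits = 2^3
= 8 colors


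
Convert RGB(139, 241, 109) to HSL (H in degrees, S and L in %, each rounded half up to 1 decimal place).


Normalize: R'=139/255≈0.5451, G'=241/255≈0.9451, B'=109/255≈0.4275
Max=241/255, Min=109/255, Δ=Max-Min=132/255
L = (Max+Min)/2 = (241+109)/510 = 350/510 = 0.68627… → L = 68.6%
L > 0.5 → S = Δ/(2-Max-Min) = 132/(510-241-109) = 132/160 = 0.825 → S = 82.5%
(the 1/255 factors cancel in S and H, so raw channel differences can be used)
Max is G' → H = 60 × ((B-R)/Δ + 2) = 60 × ((109-139)/132 + 2)
  -30/132 + 2 = -0.2272… + 2 = 1.7727…
  H = 60 × 1.7727… = 106.363…° → H = 106.4°
= HSL(106.4°, 82.5%, 68.6%)


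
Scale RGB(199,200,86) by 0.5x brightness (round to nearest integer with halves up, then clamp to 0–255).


Multiply each channel by 0.5, round half up, clamp to [0, 255]
R: 199×0.5 = 99.5 → round → 100
G: 200×0.5 = 100
B: 86×0.5 = 43
= RGB(100, 100, 43)


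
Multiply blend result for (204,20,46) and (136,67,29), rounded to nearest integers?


Multiply: C = A×B/255, rounded to nearest integer
R: 204×136/255 = 27744/255 ≈ 108.800 → 109
G: 20×67/255 = 1340/255 ≈ 5.255 → 5
B: 46×29/255 = 1334/255 ≈ 5.231 → 5
= RGB(109, 5, 5)


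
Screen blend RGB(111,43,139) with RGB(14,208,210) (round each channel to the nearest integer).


Screen: C = 255 - (255-A)×(255-B)/255, rounded to nearest integer
R: 255 - (255-111)×(255-14)/255 = 255 - 34704/255 ≈ 255 - 136.094 = 118.906 → 119
G: 255 - (255-43)×(255-208)/255 = 255 - 9964/255 ≈ 255 - 39.075 = 215.925 → 216
B: 255 - (255-139)×(255-210)/255 = 255 - 5220/255 ≈ 255 - 20.471 = 234.529 → 235
= RGB(119, 216, 235)


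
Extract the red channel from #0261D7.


Color: #0261D7
R = 02 = 2
G = 61 = 97
B = D7 = 215
Red = 2


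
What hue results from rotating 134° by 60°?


New hue = (H + rotation) mod 360
New hue = (134 + 60) mod 360
= 194 mod 360
= 194°


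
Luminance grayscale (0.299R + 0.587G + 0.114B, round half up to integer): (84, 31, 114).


Gray = 0.299×R + 0.587×G + 0.114×B
Gray = 0.299×84 + 0.587×31 + 0.114×114
Gray = 25.116 + 18.197 + 12.996
Gray = 56.309 → round half up → 56
Gray = 56


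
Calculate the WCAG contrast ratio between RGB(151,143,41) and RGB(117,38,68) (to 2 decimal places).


Linearize each sRGB channel c=v/255: c/12.92 if c ≤ 0.04045 else ((c+0.055)/1.055)^2.4
L = 0.2126×R_lin + 0.7152×G_lin + 0.0722×B_lin
Color 1 (151,143,41):
  R=151: 151/255≈0.5922 > 0.04045 → ((0.5922+0.055)/1.055)^2.4 ≈ 0.30947
  G=143: 143/255≈0.5608 > 0.04045 → ((0.5608+0.055)/1.055)^2.4 ≈ 0.27468
  B=41: 41/255≈0.1608 > 0.04045 → ((0.1608+0.055)/1.055)^2.4 ≈ 0.02217
  L1 = 0.2126×0.30947 + 0.7152×0.27468 + 0.0722×0.02217 ≈ 0.26384
Color 2 (117,38,68):
  R=117: 117/255≈0.4588 > 0.04045 → ((0.4588+0.055)/1.055)^2.4 ≈ 0.17789
  G=38: 38/255≈0.1490 > 0.04045 → ((0.1490+0.055)/1.055)^2.4 ≈ 0.01938
  B=68: 68/255≈0.2667 > 0.04045 → ((0.2667+0.055)/1.055)^2.4 ≈ 0.05781
  L2 = 0.2126×0.17789 + 0.7152×0.01938 + 0.0722×0.05781 ≈ 0.05585
Lighter = 0.26384, Darker = 0.05585
Ratio = (L_lighter + 0.05) / (L_darker + 0.05)
Ratio = (0.26384 + 0.05) / (0.05585 + 0.05) = 0.31384 / 0.10585 ≈ 2.9648
Ratio ≈ 2.96:1


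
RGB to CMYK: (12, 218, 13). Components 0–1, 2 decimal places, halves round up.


R'=12/255≈0.0471, G'=218/255≈0.8549, B'=13/255≈0.0510
K = 1 - max(R',G',B') = 1 - 218/255 = 37/255 = 0.14509… → 0.15
(1-R'-K)/(1-K) simplifies to (max-R)/max with max = 218:
C = (218-12)/218 = 206/218 = 0.94495… → 0.94
M = (218-218)/218 = 0/218 = 0 → 0.00
Y = (218-13)/218 = 205/218 = 0.94036… → 0.94
= CMYK(0.94, 0.00, 0.94, 0.15)


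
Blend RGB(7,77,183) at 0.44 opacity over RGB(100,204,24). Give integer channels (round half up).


C = α×F + (1-α)×B, with 1-α = 0.56
R: 0.44×7 + 0.56×100 = 3.08 + 56.00 = 59.08 → 59
G: 0.44×77 + 0.56×204 = 33.88 + 114.24 = 148.12 → 148
B: 0.44×183 + 0.56×24 = 80.52 + 13.44 = 93.96 → 94
= RGB(59, 148, 94)


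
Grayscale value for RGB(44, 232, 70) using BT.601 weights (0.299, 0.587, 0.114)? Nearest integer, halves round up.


Gray = 0.299×R + 0.587×G + 0.114×B
Gray = 0.299×44 + 0.587×232 + 0.114×70
Gray = 13.156 + 136.184 + 7.980
Gray = 157.320 → round half up → 157
Gray = 157


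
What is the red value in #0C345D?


Color: #0C345D
R = 0C = 12
G = 34 = 52
B = 5D = 93
Red = 12


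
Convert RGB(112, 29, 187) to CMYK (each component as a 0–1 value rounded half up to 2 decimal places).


R'=112/255≈0.4392, G'=29/255≈0.1137, B'=187/255≈0.7333
K = 1 - max(R',G',B') = 1 - 187/255 = 68/255 = 0.26666… → 0.27
(1-R'-K)/(1-K) simplifies to (max-R)/max with max = 187:
C = (187-112)/187 = 75/187 = 0.40106… → 0.40
M = (187-29)/187 = 158/187 = 0.84491… → 0.84
Y = (187-187)/187 = 0/187 = 0 → 0.00
= CMYK(0.40, 0.84, 0.00, 0.27)


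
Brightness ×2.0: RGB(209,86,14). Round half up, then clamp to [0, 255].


Multiply each channel by 2.0, round half up, clamp to [0, 255]
R: 209×2.0 = 418 → clamp → 255
G: 86×2.0 = 172
B: 14×2.0 = 28
= RGB(255, 172, 28)


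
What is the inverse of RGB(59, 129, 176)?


Invert: (255-R, 255-G, 255-B)
R: 255-59 = 196
G: 255-129 = 126
B: 255-176 = 79
= RGB(196, 126, 79)


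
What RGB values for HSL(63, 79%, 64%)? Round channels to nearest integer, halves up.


H=63°, S=0.79, L=0.64
C = (1-|2L-1|)×S = (1-|0.28|)×0.79 = 0.5688
H' = H/60 = 63/60 ≈ 1.0500; X = C×(1-|H' mod 2 - 1|) = 0.54036
m = L - C/2 = 0.64 - 0.2844 = 0.3556
Sector ⌊H'⌋ = 1 → (R',G',B') = (0.54036, 0.5688, 0.0)
RGB = ((R'+m)×255, (G'+m)×255, (B'+m)×255) = (228.4698, 235.722, 90.678)
Round half up → RGB(228, 236, 91)


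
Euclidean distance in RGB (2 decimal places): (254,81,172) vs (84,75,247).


d = √[(R₁-R₂)² + (G₁-G₂)² + (B₁-B₂)²]
d = √[(254-84)² + (81-75)² + (172-247)²]
d = √[28900 + 36 + 5625]
d = √34561
d ≈ 185.91


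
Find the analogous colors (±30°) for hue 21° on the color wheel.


Base hue: 21°
Left analog: (21 - 30) mod 360 = 351°
Right analog: (21 + 30) mod 360 = 51°
Analogous hues = 351° and 51°


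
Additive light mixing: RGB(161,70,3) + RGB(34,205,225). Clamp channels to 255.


Additive: each channel = min(255, C₁+C₂)
R: 161+34 = 195 → 195
G: 70+205 = 275 → 255
B: 3+225 = 228 → 228
= RGB(195, 255, 228)


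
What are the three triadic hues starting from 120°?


Triadic: equally spaced at 120° intervals
H1 = 120°
H2 = (120 + 120) mod 360 = 240°
H3 = (120 + 240) mod 360 = 0°
Triadic = 120°, 240°, 0°


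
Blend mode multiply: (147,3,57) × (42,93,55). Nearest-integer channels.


Multiply: C = A×B/255, rounded to nearest integer
R: 147×42/255 = 6174/255 ≈ 24.212 → 24
G: 3×93/255 = 279/255 ≈ 1.094 → 1
B: 57×55/255 = 3135/255 ≈ 12.294 → 12
= RGB(24, 1, 12)


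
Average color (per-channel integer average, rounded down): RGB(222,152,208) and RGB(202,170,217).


Midpoint: each channel = ⌊(C₁+C₂)/2⌋
R: ⌊(222+202)/2⌋ = 212
G: ⌊(152+170)/2⌋ = 161
B: ⌊(208+217)/2⌋ = 212
= RGB(212, 161, 212)


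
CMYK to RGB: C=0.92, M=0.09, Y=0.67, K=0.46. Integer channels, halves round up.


R = 255 × (1-C) × (1-K) = 255 × 0.08 × 0.54 = 11.016 → 11
G = 255 × (1-M) × (1-K) = 255 × 0.91 × 0.54 = 125.307 → 125
B = 255 × (1-Y) × (1-K) = 255 × 0.33 × 0.54 = 45.441 → 45
= RGB(11, 125, 45)


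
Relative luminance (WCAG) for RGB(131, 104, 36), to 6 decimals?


Linearize each channel (sRGB transfer function): c = v/255; c_lin = c/12.92 if c ≤ 0.04045, else ((c+0.055)/1.055)^2.4
  R: 131/255 ≈ 0.513725 > 0.04045 → ((0.513725+0.055)/1.055)^2.4 ≈ 0.226966
  G: 104/255 ≈ 0.407843 > 0.04045 → ((0.407843+0.055)/1.055)^2.4 ≈ 0.138432
  B: 36/255 ≈ 0.141176 > 0.04045 → ((0.141176+0.055)/1.055)^2.4 ≈ 0.017642
R_lin = 0.226966, G_lin = 0.138432, B_lin = 0.017642
L = 0.2126×R + 0.7152×G + 0.0722×B
L = 0.2126×0.226966 + 0.7152×0.138432 + 0.0722×0.017642
L ≈ 0.148533


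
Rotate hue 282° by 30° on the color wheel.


New hue = (H + rotation) mod 360
New hue = (282 + 30) mod 360
= 312 mod 360
= 312°


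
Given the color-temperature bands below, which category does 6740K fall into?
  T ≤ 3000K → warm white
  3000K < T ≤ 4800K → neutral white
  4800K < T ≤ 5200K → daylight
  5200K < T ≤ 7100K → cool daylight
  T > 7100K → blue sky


Temperature: 6740K
5200K < 6740K ≤ 7100K → cool daylight
Classification: cool daylight


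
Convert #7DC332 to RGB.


7D → 125 (R)
C3 → 195 (G)
32 → 50 (B)
= RGB(125, 195, 50)


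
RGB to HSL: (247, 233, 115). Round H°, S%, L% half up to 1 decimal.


Normalize: R'=247/255≈0.9686, G'=233/255≈0.9137, B'=115/255≈0.4510
Max=247/255, Min=115/255, Δ=Max-Min=132/255
L = (Max+Min)/2 = (247+115)/510 = 362/510 = 0.70980… → L = 71.0%
L > 0.5 → S = Δ/(2-Max-Min) = 132/(510-247-115) = 132/148 = 0.89189… → S = 89.2%
(the 1/255 factors cancel in S and H, so raw channel differences can be used)
Max is R' → H = 60 × (((G-B)/Δ) mod 6) = 60 × (((233-115)/132) mod 6)
  118/132 = 0.8939…
  H = 60 × 0.8939… = 53.636…° → H = 53.6°
= HSL(53.6°, 89.2%, 71.0%)


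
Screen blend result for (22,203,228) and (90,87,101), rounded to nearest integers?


Screen: C = 255 - (255-A)×(255-B)/255, rounded to nearest integer
R: 255 - (255-22)×(255-90)/255 = 255 - 38445/255 ≈ 255 - 150.765 = 104.235 → 104
G: 255 - (255-203)×(255-87)/255 = 255 - 8736/255 ≈ 255 - 34.259 = 220.741 → 221
B: 255 - (255-228)×(255-101)/255 = 255 - 4158/255 ≈ 255 - 16.306 = 238.694 → 239
= RGB(104, 221, 239)


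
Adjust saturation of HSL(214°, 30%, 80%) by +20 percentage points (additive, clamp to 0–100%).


Original S = 30%
Adjustment = +20 percentage points
New S = 30 + (20) = 50
Clamp to [0, 100] → 50
= HSL(214°, 50%, 80%)


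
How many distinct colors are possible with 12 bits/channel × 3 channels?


Total bits = 12 bits/channel × 3 channels = 36 bits
Distinct colors = 2^36
= 68,719,476,736 colors


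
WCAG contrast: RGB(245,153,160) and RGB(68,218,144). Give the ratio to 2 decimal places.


Linearize each sRGB channel c=v/255: c/12.92 if c ≤ 0.04045 else ((c+0.055)/1.055)^2.4
L = 0.2126×R_lin + 0.7152×G_lin + 0.0722×B_lin
Color 1 (245,153,160):
  R=245: 245/255≈0.9608 > 0.04045 → ((0.9608+0.055)/1.055)^2.4 ≈ 0.91310
  G=153: 153/255≈0.6000 > 0.04045 → ((0.6000+0.055)/1.055)^2.4 ≈ 0.31855
  B=160: 160/255≈0.6275 > 0.04045 → ((0.6275+0.055)/1.055)^2.4 ≈ 0.35153
  L1 = 0.2126×0.91310 + 0.7152×0.31855 + 0.0722×0.35153 ≈ 0.44733
Color 2 (68,218,144):
  R=68: 68/255≈0.2667 > 0.04045 → ((0.2667+0.055)/1.055)^2.4 ≈ 0.05781
  G=218: 218/255≈0.8549 > 0.04045 → ((0.8549+0.055)/1.055)^2.4 ≈ 0.70110
  B=144: 144/255≈0.5647 > 0.04045 → ((0.5647+0.055)/1.055)^2.4 ≈ 0.27889
  L2 = 0.2126×0.05781 + 0.7152×0.70110 + 0.0722×0.27889 ≈ 0.53385
Lighter = 0.53385, Darker = 0.44733
Ratio = (L_lighter + 0.05) / (L_darker + 0.05)
Ratio = (0.53385 + 0.05) / (0.44733 + 0.05) = 0.58385 / 0.49733 ≈ 1.1740
Ratio ≈ 1.17:1


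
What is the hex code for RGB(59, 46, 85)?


R = 59 → 3B (hex)
G = 46 → 2E (hex)
B = 85 → 55 (hex)
Hex = #3B2E55


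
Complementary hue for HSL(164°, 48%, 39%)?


Complement = opposite side of color wheel = hue + 180°
H' = (164 + 180) mod 360 = 344°
S and L unchanged.
= HSL(344°, 48%, 39%)


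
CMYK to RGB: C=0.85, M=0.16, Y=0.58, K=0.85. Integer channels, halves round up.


R = 255 × (1-C) × (1-K) = 255 × 0.15 × 0.15 = 5.7375 → 6
G = 255 × (1-M) × (1-K) = 255 × 0.84 × 0.15 = 32.13 → 32
B = 255 × (1-Y) × (1-K) = 255 × 0.42 × 0.15 = 16.065 → 16
= RGB(6, 32, 16)


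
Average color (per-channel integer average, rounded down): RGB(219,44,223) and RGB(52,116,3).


Midpoint: each channel = ⌊(C₁+C₂)/2⌋
R: ⌊(219+52)/2⌋ = 135
G: ⌊(44+116)/2⌋ = 80
B: ⌊(223+3)/2⌋ = 113
= RGB(135, 80, 113)


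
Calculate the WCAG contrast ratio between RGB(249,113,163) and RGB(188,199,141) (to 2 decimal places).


Linearize each sRGB channel c=v/255: c/12.92 if c ≤ 0.04045 else ((c+0.055)/1.055)^2.4
L = 0.2126×R_lin + 0.7152×G_lin + 0.0722×B_lin
Color 1 (249,113,163):
  R=249: 249/255≈0.9765 > 0.04045 → ((0.9765+0.055)/1.055)^2.4 ≈ 0.94731
  G=113: 113/255≈0.4431 > 0.04045 → ((0.4431+0.055)/1.055)^2.4 ≈ 0.16513
  B=163: 163/255≈0.6392 > 0.04045 → ((0.6392+0.055)/1.055)^2.4 ≈ 0.36625
  L1 = 0.2126×0.94731 + 0.7152×0.16513 + 0.0722×0.36625 ≈ 0.34594
Color 2 (188,199,141):
  R=188: 188/255≈0.7373 > 0.04045 → ((0.7373+0.055)/1.055)^2.4 ≈ 0.50289
  G=199: 199/255≈0.7804 > 0.04045 → ((0.7804+0.055)/1.055)^2.4 ≈ 0.57112
  B=141: 141/255≈0.5529 > 0.04045 → ((0.5529+0.055)/1.055)^2.4 ≈ 0.26636
  L2 = 0.2126×0.50289 + 0.7152×0.57112 + 0.0722×0.26636 ≈ 0.53461
Lighter = 0.53461, Darker = 0.34594
Ratio = (L_lighter + 0.05) / (L_darker + 0.05)
Ratio = (0.53461 + 0.05) / (0.34594 + 0.05) = 0.58461 / 0.39594 ≈ 1.4765
Ratio ≈ 1.48:1


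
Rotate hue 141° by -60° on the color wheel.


New hue = (H + rotation) mod 360
New hue = (141 -60) mod 360
= 81 mod 360
= 81°


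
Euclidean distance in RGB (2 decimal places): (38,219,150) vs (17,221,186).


d = √[(R₁-R₂)² + (G₁-G₂)² + (B₁-B₂)²]
d = √[(38-17)² + (219-221)² + (150-186)²]
d = √[441 + 4 + 1296]
d = √1741
d ≈ 41.73


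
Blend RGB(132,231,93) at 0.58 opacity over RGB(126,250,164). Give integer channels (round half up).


C = α×F + (1-α)×B, with 1-α = 0.42
R: 0.58×132 + 0.42×126 = 76.56 + 52.92 = 129.48 → 129
G: 0.58×231 + 0.42×250 = 133.98 + 105.00 = 238.98 → 239
B: 0.58×93 + 0.42×164 = 53.94 + 68.88 = 122.82 → 123
= RGB(129, 239, 123)


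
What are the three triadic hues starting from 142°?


Triadic: equally spaced at 120° intervals
H1 = 142°
H2 = (142 + 120) mod 360 = 262°
H3 = (142 + 240) mod 360 = 22°
Triadic = 142°, 262°, 22°


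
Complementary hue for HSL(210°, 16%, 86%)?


Complement = opposite side of color wheel = hue + 180°
H' = (210 + 180) mod 360 = 30°
S and L unchanged.
= HSL(30°, 16%, 86%)


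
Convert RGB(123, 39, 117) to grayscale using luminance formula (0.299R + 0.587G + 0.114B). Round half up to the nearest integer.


Gray = 0.299×R + 0.587×G + 0.114×B
Gray = 0.299×123 + 0.587×39 + 0.114×117
Gray = 36.777 + 22.893 + 13.338
Gray = 73.008 → round half up → 73
Gray = 73


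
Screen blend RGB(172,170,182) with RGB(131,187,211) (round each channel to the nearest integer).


Screen: C = 255 - (255-A)×(255-B)/255, rounded to nearest integer
R: 255 - (255-172)×(255-131)/255 = 255 - 10292/255 ≈ 255 - 40.361 = 214.639 → 215
G: 255 - (255-170)×(255-187)/255 = 255 - 5780/255 ≈ 255 - 22.667 = 232.333 → 232
B: 255 - (255-182)×(255-211)/255 = 255 - 3212/255 ≈ 255 - 12.596 = 242.404 → 242
= RGB(215, 232, 242)


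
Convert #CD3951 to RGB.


CD → 205 (R)
39 → 57 (G)
51 → 81 (B)
= RGB(205, 57, 81)


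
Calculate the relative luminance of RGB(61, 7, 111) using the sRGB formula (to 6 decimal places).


Linearize each channel (sRGB transfer function): c = v/255; c_lin = c/12.92 if c ≤ 0.04045, else ((c+0.055)/1.055)^2.4
  R: 61/255 ≈ 0.239216 > 0.04045 → ((0.239216+0.055)/1.055)^2.4 ≈ 0.046665
  G: 7/255 ≈ 0.027451 ≤ 0.04045 → 0.027451/12.92 ≈ 0.002125
  B: 111/255 ≈ 0.435294 > 0.04045 → ((0.435294+0.055)/1.055)^2.4 ≈ 0.158961
R_lin = 0.046665, G_lin = 0.002125, B_lin = 0.158961
L = 0.2126×R + 0.7152×G + 0.0722×B
L = 0.2126×0.046665 + 0.7152×0.002125 + 0.0722×0.158961
L ≈ 0.022918


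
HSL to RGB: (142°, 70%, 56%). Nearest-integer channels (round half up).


H=142°, S=0.70, L=0.56
C = (1-|2L-1|)×S = (1-|0.12|)×0.70 = 0.616
H' = H/60 = 142/60 ≈ 2.3667; X = C×(1-|H' mod 2 - 1|) ≈ 0.2259
m = L - C/2 = 0.56 - 0.308 = 0.252
Sector ⌊H'⌋ = 2 → (R',G',B') = (0.0, 0.616, ≈0.2259)
RGB = ((R'+m)×255, (G'+m)×255, (B'+m)×255) = (64.26, 221.34, 121.856)
Round half up → RGB(64, 221, 122)


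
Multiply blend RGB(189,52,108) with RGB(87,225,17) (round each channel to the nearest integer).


Multiply: C = A×B/255, rounded to nearest integer
R: 189×87/255 = 16443/255 ≈ 64.482 → 64
G: 52×225/255 = 11700/255 ≈ 45.882 → 46
B: 108×17/255 = 1836/255 ≈ 7.200 → 7
= RGB(64, 46, 7)


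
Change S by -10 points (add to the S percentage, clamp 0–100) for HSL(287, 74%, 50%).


Original S = 74%
Adjustment = -10 percentage points
New S = 74 + (-10) = 64
Clamp to [0, 100] → 64
= HSL(287°, 64%, 50%)


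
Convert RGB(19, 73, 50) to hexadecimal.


R = 19 → 13 (hex)
G = 73 → 49 (hex)
B = 50 → 32 (hex)
Hex = #134932


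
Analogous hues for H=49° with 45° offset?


Base hue: 49°
Left analog: (49 - 45) mod 360 = 4°
Right analog: (49 + 45) mod 360 = 94°
Analogous hues = 4° and 94°


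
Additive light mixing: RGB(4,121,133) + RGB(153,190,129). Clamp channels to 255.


Additive: each channel = min(255, C₁+C₂)
R: 4+153 = 157 → 157
G: 121+190 = 311 → 255
B: 133+129 = 262 → 255
= RGB(157, 255, 255)


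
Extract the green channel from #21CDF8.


Color: #21CDF8
R = 21 = 33
G = CD = 205
B = F8 = 248
Green = 205


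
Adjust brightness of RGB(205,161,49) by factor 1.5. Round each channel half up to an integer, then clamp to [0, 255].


Multiply each channel by 1.5, round half up, clamp to [0, 255]
R: 205×1.5 = 307.5 → round → 308 → clamp → 255
G: 161×1.5 = 241.5 → round → 242
B: 49×1.5 = 73.5 → round → 74
= RGB(255, 242, 74)


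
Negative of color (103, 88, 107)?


Invert: (255-R, 255-G, 255-B)
R: 255-103 = 152
G: 255-88 = 167
B: 255-107 = 148
= RGB(152, 167, 148)


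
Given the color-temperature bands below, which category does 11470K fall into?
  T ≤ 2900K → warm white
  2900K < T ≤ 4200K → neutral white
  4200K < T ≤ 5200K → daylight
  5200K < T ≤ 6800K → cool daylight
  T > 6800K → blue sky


Temperature: 11470K
11470K > 6800K → blue sky
Classification: blue sky


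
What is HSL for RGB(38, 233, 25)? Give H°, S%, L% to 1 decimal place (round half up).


Normalize: R'=38/255≈0.1490, G'=233/255≈0.9137, B'=25/255≈0.0980
Max=233/255, Min=25/255, Δ=Max-Min=208/255
L = (Max+Min)/2 = (233+25)/510 = 258/510 = 0.50588… → L = 50.6%
L > 0.5 → S = Δ/(2-Max-Min) = 208/(510-233-25) = 208/252 = 0.82539… → S = 82.5%
(the 1/255 factors cancel in S and H, so raw channel differences can be used)
Max is G' → H = 60 × ((B-R)/Δ + 2) = 60 × ((25-38)/208 + 2)
  -13/208 + 2 = -0.0625 + 2 = 1.9375
  H = 60 × 1.9375 = 116.25° → H = 116.3°
= HSL(116.3°, 82.5%, 50.6%)


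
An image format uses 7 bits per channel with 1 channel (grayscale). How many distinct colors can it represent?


Total bits = 7 bits/channel × 1 channels = 7 bits
Distinct colors = 2^7
= 128 colors


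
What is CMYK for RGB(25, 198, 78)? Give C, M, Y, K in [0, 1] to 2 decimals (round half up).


R'=25/255≈0.0980, G'=198/255≈0.7765, B'=78/255≈0.3059
K = 1 - max(R',G',B') = 1 - 198/255 = 57/255 = 0.22352… → 0.22
(1-R'-K)/(1-K) simplifies to (max-R)/max with max = 198:
C = (198-25)/198 = 173/198 = 0.87373… → 0.87
M = (198-198)/198 = 0/198 = 0 → 0.00
Y = (198-78)/198 = 120/198 = 0.60606… → 0.61
= CMYK(0.87, 0.00, 0.61, 0.22)


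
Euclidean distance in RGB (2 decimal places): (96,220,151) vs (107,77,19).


d = √[(R₁-R₂)² + (G₁-G₂)² + (B₁-B₂)²]
d = √[(96-107)² + (220-77)² + (151-19)²]
d = √[121 + 20449 + 17424]
d = √37994
d ≈ 194.92


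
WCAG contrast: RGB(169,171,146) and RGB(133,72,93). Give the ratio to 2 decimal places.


Linearize each sRGB channel c=v/255: c/12.92 if c ≤ 0.04045 else ((c+0.055)/1.055)^2.4
L = 0.2126×R_lin + 0.7152×G_lin + 0.0722×B_lin
Color 1 (169,171,146):
  R=169: 169/255≈0.6627 > 0.04045 → ((0.6627+0.055)/1.055)^2.4 ≈ 0.39676
  G=171: 171/255≈0.6706 > 0.04045 → ((0.6706+0.055)/1.055)^2.4 ≈ 0.40724
  B=146: 146/255≈0.5725 > 0.04045 → ((0.5725+0.055)/1.055)^2.4 ≈ 0.28744
  L1 = 0.2126×0.39676 + 0.7152×0.40724 + 0.0722×0.28744 ≈ 0.39636
Color 2 (133,72,93):
  R=133: 133/255≈0.5216 > 0.04045 → ((0.5216+0.055)/1.055)^2.4 ≈ 0.23455
  G=72: 72/255≈0.2824 > 0.04045 → ((0.2824+0.055)/1.055)^2.4 ≈ 0.06480
  B=93: 93/255≈0.3647 > 0.04045 → ((0.3647+0.055)/1.055)^2.4 ≈ 0.10946
  L2 = 0.2126×0.23455 + 0.7152×0.06480 + 0.0722×0.10946 ≈ 0.10412
Lighter = 0.39636, Darker = 0.10412
Ratio = (L_lighter + 0.05) / (L_darker + 0.05)
Ratio = (0.39636 + 0.05) / (0.10412 + 0.05) = 0.44636 / 0.15412 ≈ 2.8963
Ratio ≈ 2.90:1


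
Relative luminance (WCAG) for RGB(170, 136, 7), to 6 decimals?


Linearize each channel (sRGB transfer function): c = v/255; c_lin = c/12.92 if c ≤ 0.04045, else ((c+0.055)/1.055)^2.4
  R: 170/255 ≈ 0.666667 > 0.04045 → ((0.666667+0.055)/1.055)^2.4 ≈ 0.401978
  G: 136/255 ≈ 0.533333 > 0.04045 → ((0.533333+0.055)/1.055)^2.4 ≈ 0.246201
  B: 7/255 ≈ 0.027451 ≤ 0.04045 → 0.027451/12.92 ≈ 0.002125
R_lin = 0.401978, G_lin = 0.246201, B_lin = 0.002125
L = 0.2126×R + 0.7152×G + 0.0722×B
L = 0.2126×0.401978 + 0.7152×0.246201 + 0.0722×0.002125
L ≈ 0.261697


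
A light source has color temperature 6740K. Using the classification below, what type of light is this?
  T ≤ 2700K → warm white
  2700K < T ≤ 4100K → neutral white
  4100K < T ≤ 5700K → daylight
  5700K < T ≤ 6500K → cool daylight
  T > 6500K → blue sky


Temperature: 6740K
6740K > 6500K → blue sky
Classification: blue sky


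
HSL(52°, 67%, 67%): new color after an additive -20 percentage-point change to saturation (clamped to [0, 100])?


Original S = 67%
Adjustment = -20 percentage points
New S = 67 + (-20) = 47
Clamp to [0, 100] → 47
= HSL(52°, 47%, 67%)


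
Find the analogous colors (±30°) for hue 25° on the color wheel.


Base hue: 25°
Left analog: (25 - 30) mod 360 = 355°
Right analog: (25 + 30) mod 360 = 55°
Analogous hues = 355° and 55°


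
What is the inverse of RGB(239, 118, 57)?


Invert: (255-R, 255-G, 255-B)
R: 255-239 = 16
G: 255-118 = 137
B: 255-57 = 198
= RGB(16, 137, 198)


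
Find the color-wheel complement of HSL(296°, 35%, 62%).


Complement = opposite side of color wheel = hue + 180°
H' = (296 + 180) mod 360 = 116°
S and L unchanged.
= HSL(116°, 35%, 62%)


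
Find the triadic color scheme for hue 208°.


Triadic: equally spaced at 120° intervals
H1 = 208°
H2 = (208 + 120) mod 360 = 328°
H3 = (208 + 240) mod 360 = 88°
Triadic = 208°, 328°, 88°


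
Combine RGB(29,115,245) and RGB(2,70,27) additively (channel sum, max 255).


Additive: each channel = min(255, C₁+C₂)
R: 29+2 = 31 → 31
G: 115+70 = 185 → 185
B: 245+27 = 272 → 255
= RGB(31, 185, 255)


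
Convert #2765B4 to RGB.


27 → 39 (R)
65 → 101 (G)
B4 → 180 (B)
= RGB(39, 101, 180)


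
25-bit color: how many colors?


Colors = 2^bits = 2^25
= 33,554,432 colors


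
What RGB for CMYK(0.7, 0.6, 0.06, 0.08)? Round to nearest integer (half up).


R = 255 × (1-C) × (1-K) = 255 × 0.30 × 0.92 = 70.38 → 70
G = 255 × (1-M) × (1-K) = 255 × 0.40 × 0.92 = 93.84 → 94
B = 255 × (1-Y) × (1-K) = 255 × 0.94 × 0.92 = 220.524 → 221
= RGB(70, 94, 221)


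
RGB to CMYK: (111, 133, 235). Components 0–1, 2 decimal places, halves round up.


R'=111/255≈0.4353, G'=133/255≈0.5216, B'=235/255≈0.9216
K = 1 - max(R',G',B') = 1 - 235/255 = 20/255 = 0.07843… → 0.08
(1-R'-K)/(1-K) simplifies to (max-R)/max with max = 235:
C = (235-111)/235 = 124/235 = 0.52765… → 0.53
M = (235-133)/235 = 102/235 = 0.43404… → 0.43
Y = (235-235)/235 = 0/235 = 0 → 0.00
= CMYK(0.53, 0.43, 0.00, 0.08)


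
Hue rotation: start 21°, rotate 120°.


New hue = (H + rotation) mod 360
New hue = (21 + 120) mod 360
= 141 mod 360
= 141°


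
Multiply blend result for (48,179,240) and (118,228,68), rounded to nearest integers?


Multiply: C = A×B/255, rounded to nearest integer
R: 48×118/255 = 5664/255 ≈ 22.212 → 22
G: 179×228/255 = 40812/255 ≈ 160.047 → 160
B: 240×68/255 = 16320/255 ≈ 64.000 → 64
= RGB(22, 160, 64)


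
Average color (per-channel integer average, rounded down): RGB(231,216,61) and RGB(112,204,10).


Midpoint: each channel = ⌊(C₁+C₂)/2⌋
R: ⌊(231+112)/2⌋ = 171
G: ⌊(216+204)/2⌋ = 210
B: ⌊(61+10)/2⌋ = 35
= RGB(171, 210, 35)


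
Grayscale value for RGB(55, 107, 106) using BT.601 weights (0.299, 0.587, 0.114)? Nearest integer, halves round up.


Gray = 0.299×R + 0.587×G + 0.114×B
Gray = 0.299×55 + 0.587×107 + 0.114×106
Gray = 16.445 + 62.809 + 12.084
Gray = 91.338 → round half up → 91
Gray = 91


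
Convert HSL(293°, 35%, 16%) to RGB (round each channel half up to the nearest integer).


H=293°, S=0.35, L=0.16
C = (1-|2L-1|)×S = (1-|-0.68|)×0.35 = 0.112
H' = H/60 = 293/60 ≈ 4.8833; X = C×(1-|H' mod 2 - 1|) ≈ 0.0989
m = L - C/2 = 0.16 - 0.056 = 0.104
Sector ⌊H'⌋ = 4 → (R',G',B') = (≈0.0989, 0.0, 0.112)
RGB = ((R'+m)×255, (G'+m)×255, (B'+m)×255) = (51.748, 26.52, 55.08)
Round half up → RGB(52, 27, 55)


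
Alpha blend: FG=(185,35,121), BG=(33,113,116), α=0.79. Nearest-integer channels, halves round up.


C = α×F + (1-α)×B, with 1-α = 0.21
R: 0.79×185 + 0.21×33 = 146.15 + 6.93 = 153.08 → 153
G: 0.79×35 + 0.21×113 = 27.65 + 23.73 = 51.38 → 51
B: 0.79×121 + 0.21×116 = 95.59 + 24.36 = 119.95 → 120
= RGB(153, 51, 120)


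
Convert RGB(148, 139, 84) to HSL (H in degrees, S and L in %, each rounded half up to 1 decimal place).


Normalize: R'=148/255≈0.5804, G'=139/255≈0.5451, B'=84/255≈0.3294
Max=148/255, Min=84/255, Δ=Max-Min=64/255
L = (Max+Min)/2 = (148+84)/510 = 232/510 = 0.45490… → L = 45.5%
L ≤ 0.5 → S = Δ/(Max+Min) = 64/(148+84) = 64/232 = 0.27586… → S = 27.6%
(the 1/255 factors cancel in S and H, so raw channel differences can be used)
Max is R' → H = 60 × (((G-B)/Δ) mod 6) = 60 × (((139-84)/64) mod 6)
  55/64 = 0.8593…
  H = 60 × 0.8593… = 51.562…° → H = 51.6°
= HSL(51.6°, 27.6%, 45.5%)


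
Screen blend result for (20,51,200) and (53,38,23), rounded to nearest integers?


Screen: C = 255 - (255-A)×(255-B)/255, rounded to nearest integer
R: 255 - (255-20)×(255-53)/255 = 255 - 47470/255 ≈ 255 - 186.157 = 68.843 → 69
G: 255 - (255-51)×(255-38)/255 = 255 - 44268/255 ≈ 255 - 173.600 = 81.400 → 81
B: 255 - (255-200)×(255-23)/255 = 255 - 12760/255 ≈ 255 - 50.039 = 204.961 → 205
= RGB(69, 81, 205)


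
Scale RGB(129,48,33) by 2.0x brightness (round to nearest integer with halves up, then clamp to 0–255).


Multiply each channel by 2.0, round half up, clamp to [0, 255]
R: 129×2.0 = 258 → clamp → 255
G: 48×2.0 = 96
B: 33×2.0 = 66
= RGB(255, 96, 66)


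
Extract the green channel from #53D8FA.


Color: #53D8FA
R = 53 = 83
G = D8 = 216
B = FA = 250
Green = 216


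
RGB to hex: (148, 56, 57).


R = 148 → 94 (hex)
G = 56 → 38 (hex)
B = 57 → 39 (hex)
Hex = #943839


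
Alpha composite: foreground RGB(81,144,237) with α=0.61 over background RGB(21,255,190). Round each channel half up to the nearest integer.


C = α×F + (1-α)×B, with 1-α = 0.39
R: 0.61×81 + 0.39×21 = 49.41 + 8.19 = 57.60 → 58
G: 0.61×144 + 0.39×255 = 87.84 + 99.45 = 187.29 → 187
B: 0.61×237 + 0.39×190 = 144.57 + 74.10 = 218.67 → 219
= RGB(58, 187, 219)


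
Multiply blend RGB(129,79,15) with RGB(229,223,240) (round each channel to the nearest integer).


Multiply: C = A×B/255, rounded to nearest integer
R: 129×229/255 = 29541/255 ≈ 115.847 → 116
G: 79×223/255 = 17617/255 ≈ 69.086 → 69
B: 15×240/255 = 3600/255 ≈ 14.118 → 14
= RGB(116, 69, 14)


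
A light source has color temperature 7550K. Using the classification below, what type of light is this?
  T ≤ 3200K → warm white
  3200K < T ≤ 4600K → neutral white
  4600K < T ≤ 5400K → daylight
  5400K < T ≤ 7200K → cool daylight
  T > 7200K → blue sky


Temperature: 7550K
7550K > 7200K → blue sky
Classification: blue sky


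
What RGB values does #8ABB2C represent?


8A → 138 (R)
BB → 187 (G)
2C → 44 (B)
= RGB(138, 187, 44)


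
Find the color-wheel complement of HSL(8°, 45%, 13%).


Complement = opposite side of color wheel = hue + 180°
H' = (8 + 180) mod 360 = 188°
S and L unchanged.
= HSL(188°, 45%, 13%)


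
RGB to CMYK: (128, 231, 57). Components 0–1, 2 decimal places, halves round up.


R'=128/255≈0.5020, G'=231/255≈0.9059, B'=57/255≈0.2235
K = 1 - max(R',G',B') = 1 - 231/255 = 24/255 = 0.09411… → 0.09
(1-R'-K)/(1-K) simplifies to (max-R)/max with max = 231:
C = (231-128)/231 = 103/231 = 0.44588… → 0.45
M = (231-231)/231 = 0/231 = 0 → 0.00
Y = (231-57)/231 = 174/231 = 0.75324… → 0.75
= CMYK(0.45, 0.00, 0.75, 0.09)


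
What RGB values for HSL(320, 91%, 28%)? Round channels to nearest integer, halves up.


H=320°, S=0.91, L=0.28
C = (1-|2L-1|)×S = (1-|-0.44|)×0.91 = 0.5096
H' = H/60 = 320/60 ≈ 5.3333; X = C×(1-|H' mod 2 - 1|) ≈ 0.3397
m = L - C/2 = 0.28 - 0.2548 = 0.0252
Sector ⌊H'⌋ = 5 → (R',G',B') = (0.5096, 0.0, ≈0.3397)
RGB = ((R'+m)×255, (G'+m)×255, (B'+m)×255) = (136.374, 6.426, 93.058)
Round half up → RGB(136, 6, 93)


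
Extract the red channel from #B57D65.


Color: #B57D65
R = B5 = 181
G = 7D = 125
B = 65 = 101
Red = 181


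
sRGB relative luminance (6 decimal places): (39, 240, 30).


Linearize each channel (sRGB transfer function): c = v/255; c_lin = c/12.92 if c ≤ 0.04045, else ((c+0.055)/1.055)^2.4
  R: 39/255 ≈ 0.152941 > 0.04045 → ((0.152941+0.055)/1.055)^2.4 ≈ 0.020289
  G: 240/255 ≈ 0.941176 > 0.04045 → ((0.941176+0.055)/1.055)^2.4 ≈ 0.871367
  B: 30/255 ≈ 0.117647 > 0.04045 → ((0.117647+0.055)/1.055)^2.4 ≈ 0.012983
R_lin = 0.020289, G_lin = 0.871367, B_lin = 0.012983
L = 0.2126×R + 0.7152×G + 0.0722×B
L = 0.2126×0.020289 + 0.7152×0.871367 + 0.0722×0.012983
L ≈ 0.628452


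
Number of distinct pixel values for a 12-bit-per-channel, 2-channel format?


Total bits = 12 bits/channel × 2 channels = 24 bits
Distinct pixel values = 2^24
= 16,777,216 pixel values


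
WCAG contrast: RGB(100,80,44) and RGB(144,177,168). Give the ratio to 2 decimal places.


Linearize each sRGB channel c=v/255: c/12.92 if c ≤ 0.04045 else ((c+0.055)/1.055)^2.4
L = 0.2126×R_lin + 0.7152×G_lin + 0.0722×B_lin
Color 1 (100,80,44):
  R=100: 100/255≈0.3922 > 0.04045 → ((0.3922+0.055)/1.055)^2.4 ≈ 0.12744
  G=80: 80/255≈0.3137 > 0.04045 → ((0.3137+0.055)/1.055)^2.4 ≈ 0.08022
  B=44: 44/255≈0.1725 > 0.04045 → ((0.1725+0.055)/1.055)^2.4 ≈ 0.02519
  L1 = 0.2126×0.12744 + 0.7152×0.08022 + 0.0722×0.02519 ≈ 0.08628
Color 2 (144,177,168):
  R=144: 144/255≈0.5647 > 0.04045 → ((0.5647+0.055)/1.055)^2.4 ≈ 0.27889
  G=177: 177/255≈0.6941 > 0.04045 → ((0.6941+0.055)/1.055)^2.4 ≈ 0.43966
  B=168: 168/255≈0.6588 > 0.04045 → ((0.6588+0.055)/1.055)^2.4 ≈ 0.39157
  L2 = 0.2126×0.27889 + 0.7152×0.43966 + 0.0722×0.39157 ≈ 0.40201
Lighter = 0.40201, Darker = 0.08628
Ratio = (L_lighter + 0.05) / (L_darker + 0.05)
Ratio = (0.40201 + 0.05) / (0.08628 + 0.05) = 0.45201 / 0.13628 ≈ 3.3166
Ratio ≈ 3.32:1


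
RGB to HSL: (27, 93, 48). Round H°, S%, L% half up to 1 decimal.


Normalize: R'=27/255≈0.1059, G'=93/255≈0.3647, B'=48/255≈0.1882
Max=93/255, Min=27/255, Δ=Max-Min=66/255
L = (Max+Min)/2 = (93+27)/510 = 120/510 = 0.23529… → L = 23.5%
L ≤ 0.5 → S = Δ/(Max+Min) = 66/(93+27) = 66/120 = 0.55 → S = 55.0%
(the 1/255 factors cancel in S and H, so raw channel differences can be used)
Max is G' → H = 60 × ((B-R)/Δ + 2) = 60 × ((48-27)/66 + 2)
  21/66 + 2 = 0.3181… + 2 = 2.3181…
  H = 60 × 2.3181… = 139.090…° → H = 139.1°
= HSL(139.1°, 55.0%, 23.5%)


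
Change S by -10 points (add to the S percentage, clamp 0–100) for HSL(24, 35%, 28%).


Original S = 35%
Adjustment = -10 percentage points
New S = 35 + (-10) = 25
Clamp to [0, 100] → 25
= HSL(24°, 25%, 28%)


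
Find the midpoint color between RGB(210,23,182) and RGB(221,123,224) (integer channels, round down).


Midpoint: each channel = ⌊(C₁+C₂)/2⌋
R: ⌊(210+221)/2⌋ = 215
G: ⌊(23+123)/2⌋ = 73
B: ⌊(182+224)/2⌋ = 203
= RGB(215, 73, 203)


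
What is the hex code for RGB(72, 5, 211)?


R = 72 → 48 (hex)
G = 5 → 05 (hex)
B = 211 → D3 (hex)
Hex = #4805D3


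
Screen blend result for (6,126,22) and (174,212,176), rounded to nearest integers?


Screen: C = 255 - (255-A)×(255-B)/255, rounded to nearest integer
R: 255 - (255-6)×(255-174)/255 = 255 - 20169/255 ≈ 255 - 79.094 = 175.906 → 176
G: 255 - (255-126)×(255-212)/255 = 255 - 5547/255 ≈ 255 - 21.753 = 233.247 → 233
B: 255 - (255-22)×(255-176)/255 = 255 - 18407/255 ≈ 255 - 72.184 = 182.816 → 183
= RGB(176, 233, 183)


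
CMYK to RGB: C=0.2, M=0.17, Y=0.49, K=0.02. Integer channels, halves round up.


R = 255 × (1-C) × (1-K) = 255 × 0.80 × 0.98 = 199.92 → 200
G = 255 × (1-M) × (1-K) = 255 × 0.83 × 0.98 = 207.417 → 207
B = 255 × (1-Y) × (1-K) = 255 × 0.51 × 0.98 = 127.449 → 127
= RGB(200, 207, 127)


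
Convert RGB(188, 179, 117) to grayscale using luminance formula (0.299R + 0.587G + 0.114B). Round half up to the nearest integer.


Gray = 0.299×R + 0.587×G + 0.114×B
Gray = 0.299×188 + 0.587×179 + 0.114×117
Gray = 56.212 + 105.073 + 13.338
Gray = 174.623 → round half up → 175
Gray = 175


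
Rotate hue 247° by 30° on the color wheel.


New hue = (H + rotation) mod 360
New hue = (247 + 30) mod 360
= 277 mod 360
= 277°


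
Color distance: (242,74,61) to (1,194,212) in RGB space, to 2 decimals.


d = √[(R₁-R₂)² + (G₁-G₂)² + (B₁-B₂)²]
d = √[(242-1)² + (74-194)² + (61-212)²]
d = √[58081 + 14400 + 22801]
d = √95282
d ≈ 308.68


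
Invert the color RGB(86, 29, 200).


Invert: (255-R, 255-G, 255-B)
R: 255-86 = 169
G: 255-29 = 226
B: 255-200 = 55
= RGB(169, 226, 55)


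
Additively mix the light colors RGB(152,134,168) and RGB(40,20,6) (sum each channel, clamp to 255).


Additive: each channel = min(255, C₁+C₂)
R: 152+40 = 192 → 192
G: 134+20 = 154 → 154
B: 168+6 = 174 → 174
= RGB(192, 154, 174)


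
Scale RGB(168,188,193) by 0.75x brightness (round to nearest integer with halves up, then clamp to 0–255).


Multiply each channel by 0.75, round half up, clamp to [0, 255]
R: 168×0.75 = 126
G: 188×0.75 = 141
B: 193×0.75 = 144.75 → round → 145
= RGB(126, 141, 145)


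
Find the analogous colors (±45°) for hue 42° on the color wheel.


Base hue: 42°
Left analog: (42 - 45) mod 360 = 357°
Right analog: (42 + 45) mod 360 = 87°
Analogous hues = 357° and 87°


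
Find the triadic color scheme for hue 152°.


Triadic: equally spaced at 120° intervals
H1 = 152°
H2 = (152 + 120) mod 360 = 272°
H3 = (152 + 240) mod 360 = 32°
Triadic = 152°, 272°, 32°


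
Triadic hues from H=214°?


Triadic: equally spaced at 120° intervals
H1 = 214°
H2 = (214 + 120) mod 360 = 334°
H3 = (214 + 240) mod 360 = 94°
Triadic = 214°, 334°, 94°


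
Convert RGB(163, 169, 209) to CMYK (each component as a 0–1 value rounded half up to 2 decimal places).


R'=163/255≈0.6392, G'=169/255≈0.6627, B'=209/255≈0.8196
K = 1 - max(R',G',B') = 1 - 209/255 = 46/255 = 0.18039… → 0.18
(1-R'-K)/(1-K) simplifies to (max-R)/max with max = 209:
C = (209-163)/209 = 46/209 = 0.22009… → 0.22
M = (209-169)/209 = 40/209 = 0.19138… → 0.19
Y = (209-209)/209 = 0/209 = 0 → 0.00
= CMYK(0.22, 0.19, 0.00, 0.18)


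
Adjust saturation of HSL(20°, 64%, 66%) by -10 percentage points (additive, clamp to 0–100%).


Original S = 64%
Adjustment = -10 percentage points
New S = 64 + (-10) = 54
Clamp to [0, 100] → 54
= HSL(20°, 54%, 66%)


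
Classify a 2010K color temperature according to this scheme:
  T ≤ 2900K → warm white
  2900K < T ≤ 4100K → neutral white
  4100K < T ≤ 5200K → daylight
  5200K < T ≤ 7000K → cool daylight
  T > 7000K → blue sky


Temperature: 2010K
2010K ≤ 2900K → warm white
Classification: warm white


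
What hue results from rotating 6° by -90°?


New hue = (H + rotation) mod 360
New hue = (6 -90) mod 360
= -84 mod 360
= 276°


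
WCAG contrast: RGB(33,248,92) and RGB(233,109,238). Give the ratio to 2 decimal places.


Linearize each sRGB channel c=v/255: c/12.92 if c ≤ 0.04045 else ((c+0.055)/1.055)^2.4
L = 0.2126×R_lin + 0.7152×G_lin + 0.0722×B_lin
Color 1 (33,248,92):
  R=33: 33/255≈0.1294 > 0.04045 → ((0.1294+0.055)/1.055)^2.4 ≈ 0.01521
  G=248: 248/255≈0.9725 > 0.04045 → ((0.9725+0.055)/1.055)^2.4 ≈ 0.93869
  B=92: 92/255≈0.3608 > 0.04045 → ((0.3608+0.055)/1.055)^2.4 ≈ 0.10702
  L1 = 0.2126×0.01521 + 0.7152×0.93869 + 0.0722×0.10702 ≈ 0.68231
Color 2 (233,109,238):
  R=233: 233/255≈0.9137 > 0.04045 → ((0.9137+0.055)/1.055)^2.4 ≈ 0.81485
  G=109: 109/255≈0.4275 > 0.04045 → ((0.4275+0.055)/1.055)^2.4 ≈ 0.15293
  B=238: 238/255≈0.9333 > 0.04045 → ((0.9333+0.055)/1.055)^2.4 ≈ 0.85499
  L2 = 0.2126×0.81485 + 0.7152×0.15293 + 0.0722×0.85499 ≈ 0.34434
Lighter = 0.68231, Darker = 0.34434
Ratio = (L_lighter + 0.05) / (L_darker + 0.05)
Ratio = (0.68231 + 0.05) / (0.34434 + 0.05) = 0.73231 / 0.39434 ≈ 1.8571
Ratio ≈ 1.86:1
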